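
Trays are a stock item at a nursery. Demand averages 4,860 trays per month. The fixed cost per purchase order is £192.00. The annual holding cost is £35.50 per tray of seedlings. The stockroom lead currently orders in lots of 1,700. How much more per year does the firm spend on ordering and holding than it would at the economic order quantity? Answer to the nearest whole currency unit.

Extra cost ≈ £8,566 per year

Annual demand D = 4,860 × 12 = 58,320.
EOQ = √(2DS/H) = √(2 × 58,320 × 192 / 35.5) ≈ 794.26.
Cost at Q* = (D/Q*)S + (Q*/2)H = √(2DSH) ≈ £28,196.07.
Cost at Q = 1,700: (58,320/1,700)×192 + (1,700/2)×35.5 = £6,586.73 + £30,175.00 = £36,761.73.
Excess = £36,761.73 − £28,196.07 = £8,565.66.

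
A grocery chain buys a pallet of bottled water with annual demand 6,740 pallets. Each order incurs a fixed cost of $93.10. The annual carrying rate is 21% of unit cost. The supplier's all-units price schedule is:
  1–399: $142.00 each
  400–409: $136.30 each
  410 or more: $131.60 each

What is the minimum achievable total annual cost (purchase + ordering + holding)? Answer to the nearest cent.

Holding cost per unit per year at price C is H = 0.21·C.
For each price level, check whether its EOQ is feasible; otherwise the best quantity at that price is the breakpoint.
EOQ at $142.00 = 205.1 (feasible in tier 1): TC = 6,740×$142.00 + (6,740/205.1)×93.1 + (205.1/2)×0.21×$142.00 = $963,197.49.
EOQ at $136.30 = 209.4 < 400, so use break Q=400: TC = 6,740×$136.30 + (6,740/400.0)×93.1 + (400.0/2)×0.21×$136.30 = $925,955.34.
EOQ at $131.60 = 213.1 < 410, so use break Q=410: TC = 6,740×$131.60 + (6,740/410.0)×93.1 + (410.0/2)×0.21×$131.60 = $894,179.85.
Lowest total cost among the candidates is at Q = 410.0.

TC* ≈ $894,179.85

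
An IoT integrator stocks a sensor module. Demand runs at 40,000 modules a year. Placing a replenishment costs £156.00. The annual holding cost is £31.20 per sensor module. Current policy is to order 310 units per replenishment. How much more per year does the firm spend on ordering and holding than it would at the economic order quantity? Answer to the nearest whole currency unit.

EOQ = √(2DS/H) = √(2 × 40,000 × 156 / 31.2) ≈ 632.46.
Cost at Q* = (D/Q*)S + (Q*/2)H = √(2DSH) ≈ £19,732.61.
Cost at Q = 310: (40,000/310)×156 + (310/2)×31.2 = £20,129.03 + £4,836.00 = £24,965.03.
Excess = £24,965.03 − £19,732.61 = £5,232.42.

Extra cost ≈ £5,232 per year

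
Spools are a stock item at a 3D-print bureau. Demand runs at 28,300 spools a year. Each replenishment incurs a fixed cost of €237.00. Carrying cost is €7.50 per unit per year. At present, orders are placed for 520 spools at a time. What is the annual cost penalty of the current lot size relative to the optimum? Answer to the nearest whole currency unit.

EOQ = √(2DS/H) = √(2 × 28,300 × 237 / 7.5) ≈ 1337.37.
Cost at Q* = (D/Q*)S + (Q*/2)H = √(2DSH) ≈ €10,030.28.
Cost at Q = 520: (28,300/520)×237 + (520/2)×7.5 = €12,898.27 + €1,950.00 = €14,848.27.
Excess = €14,848.27 − €10,030.28 = €4,817.99.

Extra cost ≈ €4,818 per year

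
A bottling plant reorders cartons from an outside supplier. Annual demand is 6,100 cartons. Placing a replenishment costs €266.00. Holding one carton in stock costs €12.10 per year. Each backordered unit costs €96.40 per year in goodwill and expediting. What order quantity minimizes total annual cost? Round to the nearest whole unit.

Q* ≈ 549 cartons

With planned backorders, Q* = √(2DS/H) · √((H+B)/B).
√(2DS/H) = √(2 × 6,100 × 266 / 12.1) = 517.879.
√((H+B)/B) = √((12.1+96.4)/96.4) = 1.0609.
Q* ≈ 549.420.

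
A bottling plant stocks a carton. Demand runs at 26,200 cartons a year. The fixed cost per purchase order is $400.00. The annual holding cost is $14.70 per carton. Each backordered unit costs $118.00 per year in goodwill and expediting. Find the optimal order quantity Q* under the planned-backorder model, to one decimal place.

With planned backorders, Q* = √(2DS/H) · √((H+B)/B).
√(2DS/H) = √(2 × 26,200 × 400 / 14.7) = 1194.090.
√((H+B)/B) = √((14.7+118)/118) = 1.0605.
Q* ≈ 1266.285.

Q* ≈ 1,266.3 cartons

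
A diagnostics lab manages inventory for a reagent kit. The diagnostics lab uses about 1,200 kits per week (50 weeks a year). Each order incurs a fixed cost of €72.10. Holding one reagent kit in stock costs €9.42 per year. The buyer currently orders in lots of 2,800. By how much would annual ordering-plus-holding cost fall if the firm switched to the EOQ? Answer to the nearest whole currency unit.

Extra cost ≈ €5,705 per year

Annual demand D = 1,200 × 50 = 60,000.
EOQ = √(2DS/H) = √(2 × 60,000 × 72.1 / 9.42) ≈ 958.37.
Cost at Q* = (D/Q*)S + (Q*/2)H = √(2DSH) ≈ €9,027.84.
Cost at Q = 2,800: (60,000/2,800)×72.1 + (2,800/2)×9.42 = €1,545.00 + €13,188.00 = €14,733.00.
Excess = €14,733.00 − €9,027.84 = €5,705.16.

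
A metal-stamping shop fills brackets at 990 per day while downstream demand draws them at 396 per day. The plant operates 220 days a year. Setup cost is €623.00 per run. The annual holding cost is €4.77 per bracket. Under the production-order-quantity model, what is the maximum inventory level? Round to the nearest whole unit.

I_max ≈ 3,695 brackets

Annual demand D = 396 × 220 = 87,120.
Production build-up factor (1 − d/p) = 1 − 396/990 = 0.6000.
Q* = √(2DS / (H(1 − d/p))) = √(2 × 87,120 × 623 / (4.77 × 0.6000)).
= √(108,551,520 / 2.862) ≈ 6158.616.
Maximum inventory = Q*(1 − d/p) = 6158.616 × 0.6000 ≈ 3695.170.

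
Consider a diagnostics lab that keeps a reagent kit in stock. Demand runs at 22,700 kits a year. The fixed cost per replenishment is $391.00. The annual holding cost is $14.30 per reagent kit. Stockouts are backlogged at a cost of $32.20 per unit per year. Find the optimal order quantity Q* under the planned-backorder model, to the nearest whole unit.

Q* ≈ 1,339 kits

With planned backorders, Q* = √(2DS/H) · √((H+B)/B).
√(2DS/H) = √(2 × 22,700 × 391 / 14.3) = 1114.162.
√((H+B)/B) = √((14.3+32.2)/32.2) = 1.2017.
Q* ≈ 1338.896.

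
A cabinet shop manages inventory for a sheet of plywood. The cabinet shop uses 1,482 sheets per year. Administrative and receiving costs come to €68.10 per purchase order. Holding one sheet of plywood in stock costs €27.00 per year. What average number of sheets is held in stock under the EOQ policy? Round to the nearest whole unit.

Average inventory ≈ 43 sheets

EOQ = √(2DS/H) = √(2 × 1,482 × 68.1 / 27) ≈ 86.46.
Average inventory = Q*/2 ≈ 86.46 / 2 = 43.232.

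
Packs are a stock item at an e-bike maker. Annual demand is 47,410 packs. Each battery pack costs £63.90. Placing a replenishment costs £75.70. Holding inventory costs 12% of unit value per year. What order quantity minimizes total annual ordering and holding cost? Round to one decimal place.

Holding cost H = 0.12 × £63.90 = £7.6680 per unit per year.
EOQ = √(2DS / H) = √(2 × 47,410 × 75.7 / 7.668).
= √(7,177,874 / 7.668) = √936,081.638 ≈ 967.513.

Q* ≈ 967.5 packs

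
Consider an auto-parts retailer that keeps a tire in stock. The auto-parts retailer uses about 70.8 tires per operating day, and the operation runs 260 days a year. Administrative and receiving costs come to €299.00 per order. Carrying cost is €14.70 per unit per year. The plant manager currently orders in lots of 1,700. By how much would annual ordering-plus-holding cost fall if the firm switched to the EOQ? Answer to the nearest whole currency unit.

Annual demand D = 70.8 × 260 = 18,408.
EOQ = √(2DS/H) = √(2 × 18,408 × 299 / 14.7) ≈ 865.36.
Cost at Q* = (D/Q*)S + (Q*/2)H = √(2DSH) ≈ €12,720.75.
Cost at Q = 1,700: (18,408/1,700)×299 + (1,700/2)×14.7 = €3,237.64 + €12,495.00 = €15,732.64.
Excess = €15,732.64 − €12,720.75 = €3,011.90.

Extra cost ≈ €3,012 per year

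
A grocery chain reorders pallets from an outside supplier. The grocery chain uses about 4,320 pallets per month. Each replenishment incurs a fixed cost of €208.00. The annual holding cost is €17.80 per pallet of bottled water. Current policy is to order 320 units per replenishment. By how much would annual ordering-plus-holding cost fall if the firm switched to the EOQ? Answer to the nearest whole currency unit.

Extra cost ≈ €16,952 per year

Annual demand D = 4,320 × 12 = 51,840.
EOQ = √(2DS/H) = √(2 × 51,840 × 208 / 17.8) ≈ 1100.70.
Cost at Q* = (D/Q*)S + (Q*/2)H = √(2DSH) ≈ €19,592.47.
Cost at Q = 320: (51,840/320)×208 + (320/2)×17.8 = €33,696.00 + €2,848.00 = €36,544.00.
Excess = €36,544.00 − €19,592.47 = €16,951.53.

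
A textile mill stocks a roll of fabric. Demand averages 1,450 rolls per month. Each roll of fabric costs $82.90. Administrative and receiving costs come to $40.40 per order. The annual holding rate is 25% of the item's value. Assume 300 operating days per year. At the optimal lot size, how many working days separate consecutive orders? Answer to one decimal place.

T ≈ 4.5 days

Annual demand D = 1,450 × 12 = 17,400.
Holding cost H = 0.25 × $82.90 = $20.7250 per unit per year.
EOQ = √(2DS/H) = √(2 × 17,400 × 40.4 / 20.725) ≈ 260.46.
Cycle time = Q*/D × 300 = 260.46 / 17,400 × 300 ≈ 4.491 days.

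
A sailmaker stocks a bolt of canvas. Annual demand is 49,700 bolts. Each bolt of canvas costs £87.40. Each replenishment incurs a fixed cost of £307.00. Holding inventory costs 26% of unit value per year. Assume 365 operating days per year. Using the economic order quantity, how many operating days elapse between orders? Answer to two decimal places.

Holding cost H = 0.26 × £87.40 = £22.7240 per unit per year.
EOQ = √(2DS/H) = √(2 × 49,700 × 307 / 22.724) ≈ 1158.83.
Cycle time = Q*/D × 365 = 1158.83 / 49,700 × 365 ≈ 8.511 days.

T ≈ 8.51 days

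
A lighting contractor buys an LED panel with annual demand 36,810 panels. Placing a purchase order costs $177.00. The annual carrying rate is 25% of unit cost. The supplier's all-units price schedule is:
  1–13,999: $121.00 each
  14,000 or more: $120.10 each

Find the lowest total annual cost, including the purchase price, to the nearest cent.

TC* ≈ $4,473,863.96

Holding cost per unit per year at price C is H = 0.25·C.
For each price level, check whether its EOQ is feasible; otherwise the best quantity at that price is the breakpoint.
EOQ at $121.00 = 656.3 (feasible in tier 1): TC = 36,810×$121.00 + (36,810/656.3)×177 + (656.3/2)×0.25×$121.00 = $4,473,863.96.
EOQ at $120.10 = 658.8 < 14000, so use break Q=14000: TC = 36,810×$120.10 + (36,810/14000.0)×177 + (14000.0/2)×0.25×$120.10 = $4,631,521.38.
Lowest total cost among the candidates is at Q = 656.3.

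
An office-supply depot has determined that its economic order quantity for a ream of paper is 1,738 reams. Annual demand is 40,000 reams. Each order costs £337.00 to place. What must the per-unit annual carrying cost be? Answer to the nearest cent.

H ≈ £8.93

Invert the EOQ relation Q*² = 2DS/H.
From Q* = √(2DS/H): H = 2DS / Q*² = 2 × 40,000 × 337 / 1,738² = 8.9252.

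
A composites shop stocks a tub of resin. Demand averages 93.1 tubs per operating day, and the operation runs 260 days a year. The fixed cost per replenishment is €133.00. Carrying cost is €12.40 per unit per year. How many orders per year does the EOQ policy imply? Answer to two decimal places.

Annual demand D = 93.1 × 260 = 24,206.
The optimal lot size = √(2DS/H) = √(2 × 24,206 × 133 / 12.4) ≈ 720.60.
Orders per year = D / Q* = 24,206 / 720.60 ≈ 33.592.

N ≈ 33.59 orders per year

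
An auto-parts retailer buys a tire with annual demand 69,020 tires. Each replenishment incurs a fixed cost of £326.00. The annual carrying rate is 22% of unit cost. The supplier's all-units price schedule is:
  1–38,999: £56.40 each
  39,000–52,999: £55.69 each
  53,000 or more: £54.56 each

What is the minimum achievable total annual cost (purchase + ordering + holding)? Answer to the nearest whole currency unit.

TC* ≈ £3,916,358

Holding cost per unit per year at price C is H = 0.22·C.
Candidates are each tier's EOQ (if it falls in that tier) and each price-break quantity.
EOQ at £56.40 = 1904.4 (feasible in tier 1): TC = 69,020×£56.40 + (69,020/1904.4)×326 + (1904.4/2)×0.22×£56.40 = £3,916,357.92.
EOQ at £55.69 = 1916.5 < 39000, so use break Q=39000: TC = 69,020×£55.69 + (69,020/39000.0)×326 + (39000.0/2)×0.22×£55.69 = £4,083,210.84.
EOQ at £54.56 = 1936.3 < 53000, so use break Q=53000: TC = 69,020×£54.56 + (69,020/53000.0)×326 + (53000.0/2)×0.22×£54.56 = £4,084,240.54.
Lowest total cost among the candidates is at Q = 1904.4.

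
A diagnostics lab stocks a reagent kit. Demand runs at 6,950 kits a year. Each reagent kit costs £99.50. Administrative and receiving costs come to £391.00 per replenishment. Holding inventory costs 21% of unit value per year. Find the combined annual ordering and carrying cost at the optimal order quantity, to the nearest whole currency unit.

TC* ≈ £10,657

Holding cost H = 0.21 × £99.50 = £20.8950 per unit per year.
The optimal lot size = √(2DS/H) = √(2 × 6,950 × 391 / 20.895) ≈ 510.01.
At the optimum the two cost components are equal, so total cost = 2·(Q*/2)H = Q*·H.
Minimum total = √(2DSH) = √(2 × 6,950 × 391 × 20.895) ≈ 10656.558.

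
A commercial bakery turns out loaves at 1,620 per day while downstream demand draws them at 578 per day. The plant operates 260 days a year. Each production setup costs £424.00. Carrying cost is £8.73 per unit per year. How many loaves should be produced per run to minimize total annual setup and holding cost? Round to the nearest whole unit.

Q* ≈ 4,764 loaves

Annual demand D = 578 × 260 = 150,280.
Production build-up factor (1 − d/p) = 1 − 578/1,620 = 0.6432.
Q* = √(2DS / (H(1 − d/p))) = √(2 × 150,280 × 424 / (8.73 × 0.6432)).
= √(127,437,440 / 5.6152) ≈ 4763.926.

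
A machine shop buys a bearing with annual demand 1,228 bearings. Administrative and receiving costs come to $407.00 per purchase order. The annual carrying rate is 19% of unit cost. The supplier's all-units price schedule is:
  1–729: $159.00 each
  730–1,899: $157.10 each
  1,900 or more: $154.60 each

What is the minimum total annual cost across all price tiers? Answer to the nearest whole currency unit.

Holding cost per unit per year at price C is H = 0.19·C.
For each price level, check whether its EOQ is feasible; otherwise the best quantity at that price is the breakpoint.
EOQ at $159.00 = 181.9 (feasible in tier 1): TC = 1,228×$159.00 + (1,228/181.9)×407 + (181.9/2)×0.19×$159.00 = $200,747.24.
EOQ at $157.10 = 183.0 < 730, so use break Q=730: TC = 1,228×$157.10 + (1,228/730.0)×407 + (730.0/2)×0.19×$157.10 = $204,498.34.
EOQ at $154.60 = 184.5 < 1900, so use break Q=1900: TC = 1,228×$154.60 + (1,228/1900.0)×407 + (1900.0/2)×0.19×$154.60 = $218,017.15.
Lowest total cost among the candidates is at Q = 181.9.

TC* ≈ $200,747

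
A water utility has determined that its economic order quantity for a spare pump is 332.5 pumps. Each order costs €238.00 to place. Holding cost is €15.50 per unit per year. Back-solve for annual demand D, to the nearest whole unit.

Invert the EOQ relation Q*² = 2DS/H.
From Q* = √(2DS/H): D = Q*²H / (2S) = 332.5² × 15.5 / (2 × 238) = 3600.046.

D ≈ 3,600 pumps per year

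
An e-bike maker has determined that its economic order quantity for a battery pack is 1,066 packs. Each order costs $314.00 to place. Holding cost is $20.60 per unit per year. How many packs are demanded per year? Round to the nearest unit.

Squaring Q* = √(2DS/H) gives Q*² = 2DS/H.
From Q* = √(2DS/H): D = Q*²H / (2S) = 1,066² × 20.6 / (2 × 314) = 37275.372.

D ≈ 37,275 packs per year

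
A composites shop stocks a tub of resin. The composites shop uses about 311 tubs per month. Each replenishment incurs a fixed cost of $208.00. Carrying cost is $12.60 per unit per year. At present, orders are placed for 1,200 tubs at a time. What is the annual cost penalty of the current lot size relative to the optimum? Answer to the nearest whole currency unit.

Annual demand D = 311 × 12 = 3,732.
EOQ = √(2DS/H) = √(2 × 3,732 × 208 / 12.6) ≈ 351.02.
Cost at Q* = (D/Q*)S + (Q*/2)H = √(2DSH) ≈ $4,422.86.
Cost at Q = 1,200: (3,732/1,200)×208 + (1,200/2)×12.6 = $646.88 + $7,560.00 = $8,206.88.
Excess = $8,206.88 − $4,422.86 = $3,784.02.

Extra cost ≈ $3,784 per year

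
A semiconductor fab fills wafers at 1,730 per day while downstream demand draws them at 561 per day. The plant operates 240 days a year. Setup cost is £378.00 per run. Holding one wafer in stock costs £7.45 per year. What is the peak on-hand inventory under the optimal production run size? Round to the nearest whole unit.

Annual demand D = 561 × 240 = 134,640.
Production build-up factor (1 − d/p) = 1 − 561/1,730 = 0.6757.
Q* = √(2DS / (H(1 − d/p))) = √(2 × 134,640 × 378 / (7.45 × 0.6757)).
= √(101,787,840 / 5.0341) ≈ 4496.614.
Maximum inventory = Q*(1 − d/p) = 4496.614 × 0.6757 ≈ 3038.463.

I_max ≈ 3,038 wafers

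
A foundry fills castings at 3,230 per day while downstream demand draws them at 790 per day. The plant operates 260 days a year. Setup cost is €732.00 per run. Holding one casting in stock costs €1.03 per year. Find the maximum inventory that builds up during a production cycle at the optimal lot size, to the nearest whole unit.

Annual demand D = 790 × 260 = 205,400.
Production build-up factor (1 − d/p) = 1 − 790/3,230 = 0.7554.
Q* = √(2DS / (H(1 − d/p))) = √(2 × 205,400 × 732 / (1.03 × 0.7554)).
= √(300,705,600 / 0.7781) ≈ 19658.867.
Maximum inventory = Q*(1 − d/p) = 19658.867 × 0.7554 ≈ 14850.661.

I_max ≈ 14,851 castings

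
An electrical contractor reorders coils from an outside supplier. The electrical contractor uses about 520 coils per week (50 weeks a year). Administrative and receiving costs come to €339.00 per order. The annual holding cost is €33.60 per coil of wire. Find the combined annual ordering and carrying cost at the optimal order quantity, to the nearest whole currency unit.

TC* ≈ €24,337

Annual demand D = 520 × 50 = 26,000.
EOQ = √(2DS/H) = √(2 × 26,000 × 339 / 33.6) ≈ 724.32.
At the optimum the two cost components are equal, so total cost = 2·(Q*/2)H = Q*·H.
Minimum total = √(2DSH) = √(2 × 26,000 × 339 × 33.6) ≈ 24337.231.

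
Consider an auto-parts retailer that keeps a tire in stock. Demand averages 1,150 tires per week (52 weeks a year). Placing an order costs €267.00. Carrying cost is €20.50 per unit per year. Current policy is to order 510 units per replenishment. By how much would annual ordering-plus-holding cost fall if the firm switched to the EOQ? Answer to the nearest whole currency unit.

Extra cost ≈ €10,949 per year

Annual demand D = 1,150 × 52 = 59,800.
EOQ = √(2DS/H) = √(2 × 59,800 × 267 / 20.5) ≈ 1248.09.
Cost at Q* = (D/Q*)S + (Q*/2)H = √(2DSH) ≈ €25,585.75.
Cost at Q = 510: (59,800/510)×267 + (510/2)×20.5 = €31,307.06 + €5,227.50 = €36,534.56.
Excess = €36,534.56 − €25,585.75 = €10,948.81.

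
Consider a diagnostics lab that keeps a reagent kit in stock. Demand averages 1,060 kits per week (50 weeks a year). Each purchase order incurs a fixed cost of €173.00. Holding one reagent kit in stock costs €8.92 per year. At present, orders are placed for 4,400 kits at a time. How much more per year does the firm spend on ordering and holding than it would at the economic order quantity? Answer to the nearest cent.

Annual demand D = 1,060 × 50 = 53,000.
EOQ = √(2DS/H) = √(2 × 53,000 × 173 / 8.92) ≈ 1433.82.
Cost at Q* = (D/Q*)S + (Q*/2)H = √(2DSH) ≈ €12,789.64.
Cost at Q = 4,400: (53,000/4,400)×173 + (4,400/2)×8.92 = €2,083.86 + €19,624.00 = €21,707.86.
Excess = €21,707.86 − €12,789.64 = €8,918.22.

Extra cost ≈ €8,918.22 per year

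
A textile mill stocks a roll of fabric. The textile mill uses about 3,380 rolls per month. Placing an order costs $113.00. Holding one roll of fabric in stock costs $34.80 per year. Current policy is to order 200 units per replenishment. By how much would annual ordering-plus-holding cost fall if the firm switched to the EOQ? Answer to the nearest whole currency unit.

Annual demand D = 3,380 × 12 = 40,560.
EOQ = √(2DS/H) = √(2 × 40,560 × 113 / 34.8) ≈ 513.23.
Cost at Q* = (D/Q*)S + (Q*/2)H = √(2DSH) ≈ $17,860.47.
Cost at Q = 200: (40,560/200)×113 + (200/2)×34.8 = $22,916.40 + $3,480.00 = $26,396.40.
Excess = $26,396.40 − $17,860.47 = $8,535.93.

Extra cost ≈ $8,536 per year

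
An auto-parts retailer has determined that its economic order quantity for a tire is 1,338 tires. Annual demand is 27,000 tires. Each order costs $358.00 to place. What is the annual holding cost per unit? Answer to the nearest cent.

H ≈ $10.80

Invert the EOQ relation Q*² = 2DS/H.
From Q* = √(2DS/H): H = 2DS / Q*² = 2 × 27,000 × 358 / 1,338² = 10.7985.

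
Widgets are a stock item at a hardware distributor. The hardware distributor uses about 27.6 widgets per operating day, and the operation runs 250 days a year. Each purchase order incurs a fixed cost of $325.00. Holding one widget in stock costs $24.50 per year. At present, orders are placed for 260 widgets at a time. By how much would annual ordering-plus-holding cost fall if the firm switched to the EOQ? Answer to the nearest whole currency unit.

Annual demand D = 27.6 × 250 = 6,900.
EOQ = √(2DS/H) = √(2 × 6,900 × 325 / 24.5) ≈ 427.86.
Cost at Q* = (D/Q*)S + (Q*/2)H = √(2DSH) ≈ $10,482.49.
Cost at Q = 260: (6,900/260)×325 + (260/2)×24.5 = $8,625.00 + $3,185.00 = $11,810.00.
Excess = $11,810.00 − $10,482.49 = $1,327.51.

Extra cost ≈ $1,328 per year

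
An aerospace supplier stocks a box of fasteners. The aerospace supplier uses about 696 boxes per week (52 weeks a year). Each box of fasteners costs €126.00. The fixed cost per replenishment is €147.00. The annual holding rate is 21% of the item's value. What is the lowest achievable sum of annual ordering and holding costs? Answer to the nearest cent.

TC* ≈ €16,779.34

Annual demand D = 696 × 52 = 36,192.
Holding cost H = 0.21 × €126.00 = €26.4600 per unit per year.
The optimal lot size = √(2DS/H) = √(2 × 36,192 × 147 / 26.46) ≈ 634.14.
At the optimum the two cost components are equal, so total cost = 2·(Q*/2)H = Q*·H.
Minimum total = √(2DSH) = √(2 × 36,192 × 147 × 26.46) ≈ 16779.340.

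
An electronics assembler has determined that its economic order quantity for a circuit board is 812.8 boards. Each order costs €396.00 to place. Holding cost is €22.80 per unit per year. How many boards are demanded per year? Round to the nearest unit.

Squaring Q* = √(2DS/H) gives Q*² = 2DS/H.
From Q* = √(2DS/H): D = Q*²H / (2S) = 812.8² × 22.8 / (2 × 396) = 19018.535.

D ≈ 19,019 boards per year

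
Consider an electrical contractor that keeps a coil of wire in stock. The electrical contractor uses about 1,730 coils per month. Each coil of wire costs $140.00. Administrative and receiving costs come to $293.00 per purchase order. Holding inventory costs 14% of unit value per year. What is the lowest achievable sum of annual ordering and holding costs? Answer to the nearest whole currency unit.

Annual demand D = 1,730 × 12 = 20,760.
Holding cost H = 0.14 × $140.00 = $19.6000 per unit per year.
EOQ = √(2DS/H) = √(2 × 20,760 × 293 / 19.6) ≈ 787.83.
At the optimum the two cost components are equal, so total cost = 2·(Q*/2)H = Q*·H.
Minimum total = √(2DSH) = √(2 × 20,760 × 293 × 19.6) ≈ 15441.537.

TC* ≈ $15,442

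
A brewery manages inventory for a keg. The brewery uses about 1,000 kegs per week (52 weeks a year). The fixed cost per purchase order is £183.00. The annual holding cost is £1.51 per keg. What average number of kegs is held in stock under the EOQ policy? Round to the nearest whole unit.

Average inventory ≈ 1,775 kegs

Annual demand D = 1,000 × 52 = 52,000.
Q* = √(2DS/H) = √(2 × 52,000 × 183 / 1.51) ≈ 3550.21.
Average inventory = Q*/2 ≈ 3550.21 / 2 = 1775.104.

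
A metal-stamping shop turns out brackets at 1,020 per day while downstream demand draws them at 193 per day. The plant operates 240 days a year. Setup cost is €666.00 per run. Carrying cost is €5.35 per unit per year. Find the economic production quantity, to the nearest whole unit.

Annual demand D = 193 × 240 = 46,320.
Production build-up factor (1 − d/p) = 1 − 193/1,020 = 0.8108.
Q* = √(2DS / (H(1 − d/p))) = √(2 × 46,320 × 666 / (5.35 × 0.8108)).
= √(61,698,240 / 4.3377) ≈ 3771.437.

Q* ≈ 3,771 brackets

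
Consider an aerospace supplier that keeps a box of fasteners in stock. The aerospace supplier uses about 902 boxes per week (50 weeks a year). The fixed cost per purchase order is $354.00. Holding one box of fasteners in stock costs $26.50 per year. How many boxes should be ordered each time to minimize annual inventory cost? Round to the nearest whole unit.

Q* ≈ 1,098 boxes

Annual demand D = 902 × 50 = 45,100.
EOQ = √(2DS / H) = √(2 × 45,100 × 354 / 26.5).
= √(31,930,800 / 26.5) = √1,204,935.8491 ≈ 1097.696.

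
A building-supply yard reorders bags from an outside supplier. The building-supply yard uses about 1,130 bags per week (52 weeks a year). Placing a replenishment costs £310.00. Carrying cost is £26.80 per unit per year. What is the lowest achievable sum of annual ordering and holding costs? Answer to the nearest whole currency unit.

Annual demand D = 1,130 × 52 = 58,760.
The optimal lot size = √(2DS/H) = √(2 × 58,760 × 310 / 26.8) ≈ 1165.92.
At Q*, ordering cost (D/Q*)S equals holding cost (Q*/2)H, each = √(DSH/2).
Minimum total = √(2DSH) = √(2 × 58,760 × 310 × 26.8) ≈ 31246.698.

TC* ≈ £31,247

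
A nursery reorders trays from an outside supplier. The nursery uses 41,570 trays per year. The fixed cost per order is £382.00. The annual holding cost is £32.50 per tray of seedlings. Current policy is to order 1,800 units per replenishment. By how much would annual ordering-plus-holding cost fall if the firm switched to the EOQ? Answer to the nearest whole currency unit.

Extra cost ≈ £5,944 per year

EOQ = √(2DS/H) = √(2 × 41,570 × 382 / 32.5) ≈ 988.54.
Cost at Q* = (D/Q*)S + (Q*/2)H = √(2DSH) ≈ £32,127.61.
Cost at Q = 1,800: (41,570/1,800)×382 + (1,800/2)×32.5 = £8,822.08 + £29,250.00 = £38,072.08.
Excess = £38,072.08 − £32,127.61 = £5,944.47.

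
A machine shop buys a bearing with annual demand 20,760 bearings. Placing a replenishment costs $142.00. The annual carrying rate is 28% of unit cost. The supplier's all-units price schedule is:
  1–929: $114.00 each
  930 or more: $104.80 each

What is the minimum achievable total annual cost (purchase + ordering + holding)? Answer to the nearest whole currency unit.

TC* ≈ $2,192,463

Holding cost per unit per year at price C is H = 0.28·C.
Candidates are each tier's EOQ (if it falls in that tier) and each price-break quantity.
EOQ at $114.00 = 429.8 (feasible in tier 1): TC = 20,760×$114.00 + (20,760/429.8)×142 + (429.8/2)×0.28×$114.00 = $2,380,358.43.
EOQ at $104.80 = 448.2 < 930, so use break Q=930: TC = 20,760×$104.80 + (20,760/930.0)×142 + (930.0/2)×0.28×$104.80 = $2,192,462.77.
Lowest total cost among the candidates is at Q = 930.0.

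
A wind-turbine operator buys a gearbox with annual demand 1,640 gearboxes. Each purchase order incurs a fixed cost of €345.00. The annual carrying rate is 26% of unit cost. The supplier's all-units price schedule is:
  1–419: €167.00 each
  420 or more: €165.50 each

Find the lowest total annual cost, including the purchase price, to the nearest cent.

Holding cost per unit per year at price C is H = 0.26·C.
Evaluate total cost at each tier's feasible EOQ or, if the EOQ is below the tier, at the tier's minimum quantity.
EOQ at €167.00 = 161.4 (feasible in tier 1): TC = 1,640×€167.00 + (1,640/161.4)×345 + (161.4/2)×0.26×€167.00 = €280,889.57.
EOQ at €165.50 = 162.2 < 420, so use break Q=420: TC = 1,640×€165.50 + (1,640/420.0)×345 + (420.0/2)×0.26×€165.50 = €281,803.44.
Lowest total cost among the candidates is at Q = 161.4.

TC* ≈ €280,889.57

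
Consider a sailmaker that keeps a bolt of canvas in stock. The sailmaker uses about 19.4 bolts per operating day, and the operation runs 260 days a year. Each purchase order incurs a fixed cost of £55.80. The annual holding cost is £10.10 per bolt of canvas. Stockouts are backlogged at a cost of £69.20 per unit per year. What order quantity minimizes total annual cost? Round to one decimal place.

Q* ≈ 252.7 bolts

Annual demand D = 19.4 × 260 = 5,044.
With planned backorders, Q* = √(2DS/H) · √((H+B)/B).
√(2DS/H) = √(2 × 5,044 × 55.8 / 10.1) = 236.080.
√((H+B)/B) = √((10.1+69.2)/69.2) = 1.0705.
Q* ≈ 252.722.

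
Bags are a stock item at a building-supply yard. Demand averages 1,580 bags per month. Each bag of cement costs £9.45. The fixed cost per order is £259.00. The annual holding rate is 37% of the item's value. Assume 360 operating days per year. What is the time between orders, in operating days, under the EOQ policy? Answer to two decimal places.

T ≈ 31.82 days

Annual demand D = 1,580 × 12 = 18,960.
Holding cost H = 0.37 × £9.45 = £3.4965 per unit per year.
EOQ = √(2DS/H) = √(2 × 18,960 × 259 / 3.4965) ≈ 1675.97.
Cycle time = Q*/D × 360 = 1675.97 / 18,960 × 360 ≈ 31.822 days.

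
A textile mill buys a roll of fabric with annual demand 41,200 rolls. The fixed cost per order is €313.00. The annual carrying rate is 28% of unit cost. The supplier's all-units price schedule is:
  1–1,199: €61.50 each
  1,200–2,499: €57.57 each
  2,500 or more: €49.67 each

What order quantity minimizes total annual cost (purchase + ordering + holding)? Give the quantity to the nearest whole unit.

Holding cost per unit per year at price C is H = 0.28·C.
For each price level, check whether its EOQ is feasible; otherwise the best quantity at that price is the breakpoint.
Tier 1 (€61.50): EOQ = 1223.8 exceeds tier's upper bound 1199, so this tier is dominated.
EOQ at €57.57 = 1264.9 (feasible in tier 2): TC = 41,200×€57.57 + (41,200/1264.9)×313 + (1264.9/2)×0.28×€57.57 = €2,392,273.80.
EOQ at €49.67 = 1361.8 < 2500, so use break Q=2500: TC = 41,200×€49.67 + (41,200/2500.0)×313 + (2500.0/2)×0.28×€49.67 = €2,068,946.74.
Lowest total cost is €2,068,946.74 at Q = 2500.0.

Q* ≈ 2,500 rolls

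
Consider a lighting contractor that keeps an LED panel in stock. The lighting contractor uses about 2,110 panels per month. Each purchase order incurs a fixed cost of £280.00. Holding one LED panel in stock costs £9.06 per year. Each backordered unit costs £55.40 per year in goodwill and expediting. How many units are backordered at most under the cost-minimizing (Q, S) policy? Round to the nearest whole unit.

S* ≈ 190 panels

Annual demand D = 2,110 × 12 = 25,320.
With planned backorders, Q* = √(2DS/H) · √((H+B)/B).
√(2DS/H) = √(2 × 25,320 × 280 / 9.06) = 1251.013.
√((H+B)/B) = √((9.06+55.4)/55.4) = 1.0787.
Q* ≈ 1349.435.
S* = Q* · H/(H+B) = 1349.435 × 9.06/64.46 ≈ 189.666.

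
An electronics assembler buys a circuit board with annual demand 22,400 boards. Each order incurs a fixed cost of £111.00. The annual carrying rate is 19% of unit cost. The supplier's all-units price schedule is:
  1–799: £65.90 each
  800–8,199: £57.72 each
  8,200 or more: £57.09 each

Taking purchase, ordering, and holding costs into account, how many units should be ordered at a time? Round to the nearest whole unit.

Q* ≈ 800 boards

Holding cost per unit per year at price C is H = 0.19·C.
Candidates are each tier's EOQ (if it falls in that tier) and each price-break quantity.
EOQ at £65.90 = 630.2 (feasible in tier 1): TC = 22,400×£65.90 + (22,400/630.2)×111 + (630.2/2)×0.19×£65.90 = £1,484,050.78.
EOQ at £57.72 = 673.4 < 800, so use break Q=800: TC = 22,400×£57.72 + (22,400/800.0)×111 + (800.0/2)×0.19×£57.72 = £1,300,422.72.
EOQ at £57.09 = 677.1 < 8200, so use break Q=8200: TC = 22,400×£57.09 + (22,400/8200.0)×111 + (8200.0/2)×0.19×£57.09 = £1,323,592.33.
Lowest total cost is £1,300,422.72 at Q = 800.0.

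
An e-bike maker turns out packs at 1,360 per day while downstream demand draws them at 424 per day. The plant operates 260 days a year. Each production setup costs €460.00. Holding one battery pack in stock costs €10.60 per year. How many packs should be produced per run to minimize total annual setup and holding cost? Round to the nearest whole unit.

Annual demand D = 424 × 260 = 110,240.
Production build-up factor (1 − d/p) = 1 − 424/1,360 = 0.6882.
Q* = √(2DS / (H(1 − d/p))) = √(2 × 110,240 × 460 / (10.6 × 0.6882)).
= √(101,420,800 / 7.2953) ≈ 3728.568.

Q* ≈ 3,729 packs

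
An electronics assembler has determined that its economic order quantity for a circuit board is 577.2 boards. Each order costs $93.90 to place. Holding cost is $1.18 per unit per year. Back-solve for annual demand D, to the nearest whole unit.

D ≈ 2,093 boards per year

Squaring Q* = √(2DS/H) gives Q*² = 2DS/H.
From Q* = √(2DS/H): D = Q*²H / (2S) = 577.2² × 1.18 / (2 × 93.9) = 2093.337.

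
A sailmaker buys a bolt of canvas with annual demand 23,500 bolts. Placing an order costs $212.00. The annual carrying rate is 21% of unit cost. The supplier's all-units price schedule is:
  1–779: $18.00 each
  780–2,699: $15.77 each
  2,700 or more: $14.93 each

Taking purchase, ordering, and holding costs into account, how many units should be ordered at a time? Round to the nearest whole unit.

Holding cost per unit per year at price C is H = 0.21·C.
Candidates are each tier's EOQ (if it falls in that tier) and each price-break quantity.
Tier 1 ($18.00): EOQ = 1623.6 exceeds tier's upper bound 779, so this tier is dominated.
EOQ at $15.77 = 1734.6 (feasible in tier 2): TC = 23,500×$15.77 + (23,500/1734.6)×212 + (1734.6/2)×0.21×$15.77 = $376,339.37.
EOQ at $14.93 = 1782.7 < 2700, so use break Q=2700: TC = 23,500×$14.93 + (23,500/2700.0)×212 + (2700.0/2)×0.21×$14.93 = $356,932.84.
Lowest total cost is $356,932.84 at Q = 2700.0.

Q* ≈ 2,700 bolts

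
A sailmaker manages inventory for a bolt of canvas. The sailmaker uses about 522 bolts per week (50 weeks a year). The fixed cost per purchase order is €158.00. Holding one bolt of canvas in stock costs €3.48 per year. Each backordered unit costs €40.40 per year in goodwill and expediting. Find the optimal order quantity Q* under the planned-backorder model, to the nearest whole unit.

Annual demand D = 522 × 50 = 26,100.
With planned backorders, Q* = √(2DS/H) · √((H+B)/B).
√(2DS/H) = √(2 × 26,100 × 158 / 3.48) = 1539.480.
√((H+B)/B) = √((3.48+40.4)/40.4) = 1.0422.
Q* ≈ 1604.415.

Q* ≈ 1,604 bolts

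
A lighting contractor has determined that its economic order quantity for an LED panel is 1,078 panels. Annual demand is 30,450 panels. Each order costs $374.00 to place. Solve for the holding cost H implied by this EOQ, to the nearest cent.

The basic EOQ model gives Q* = √(2DS/H); rearrange for the unknown.
From Q* = √(2DS/H): H = 2DS / Q*² = 2 × 30,450 × 374 / 1,078² = 19.5998.

H ≈ $19.60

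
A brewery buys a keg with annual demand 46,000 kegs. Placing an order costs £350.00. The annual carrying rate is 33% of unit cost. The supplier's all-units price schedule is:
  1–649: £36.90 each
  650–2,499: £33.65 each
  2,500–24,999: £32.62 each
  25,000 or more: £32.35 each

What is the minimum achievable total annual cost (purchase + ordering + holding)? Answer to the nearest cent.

Holding cost per unit per year at price C is H = 0.33·C.
Evaluate total cost at each tier's feasible EOQ or, if the EOQ is below the tier, at the tier's minimum quantity.
Tier 1 (£36.90): EOQ = 1626.1 exceeds tier's upper bound 649, so this tier is dominated.
EOQ at £33.65 = 1702.9 (feasible in tier 2): TC = 46,000×£33.65 + (46,000/1702.9)×350 + (1702.9/2)×0.33×£33.65 = £1,566,809.39.
EOQ at £32.62 = 1729.5 < 2500, so use break Q=2500: TC = 46,000×£32.62 + (46,000/2500.0)×350 + (2500.0/2)×0.33×£32.62 = £1,520,415.75.
EOQ at £32.35 = 1736.7 < 25000, so use break Q=25000: TC = 46,000×£32.35 + (46,000/25000.0)×350 + (25000.0/2)×0.33×£32.35 = £1,622,187.75.
Lowest total cost among the candidates is at Q = 2500.0.

TC* ≈ £1,520,415.75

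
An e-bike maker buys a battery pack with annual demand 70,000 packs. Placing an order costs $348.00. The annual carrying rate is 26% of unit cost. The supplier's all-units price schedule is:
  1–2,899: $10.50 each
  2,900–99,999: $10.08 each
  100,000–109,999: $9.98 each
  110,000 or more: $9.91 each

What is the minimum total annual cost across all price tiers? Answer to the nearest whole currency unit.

Holding cost per unit per year at price C is H = 0.26·C.
Evaluate total cost at each tier's feasible EOQ or, if the EOQ is below the tier, at the tier's minimum quantity.
Tier 1 ($10.50): EOQ = 4224.5 exceeds tier's upper bound 2899, so this tier is dominated.
EOQ at $10.08 = 4311.6 (feasible in tier 2): TC = 70,000×$10.08 + (70,000/4311.6)×348 + (4311.6/2)×0.26×$10.08 = $716,899.80.
EOQ at $9.98 = 4333.1 < 100000, so use break Q=100000: TC = 70,000×$9.98 + (70,000/100000.0)×348 + (100000.0/2)×0.26×$9.98 = $828,583.60.
EOQ at $9.91 = 4348.4 < 110000, so use break Q=110000: TC = 70,000×$9.91 + (70,000/110000.0)×348 + (110000.0/2)×0.26×$9.91 = $835,634.45.
Lowest total cost among the candidates is at Q = 4311.6.

TC* ≈ $716,900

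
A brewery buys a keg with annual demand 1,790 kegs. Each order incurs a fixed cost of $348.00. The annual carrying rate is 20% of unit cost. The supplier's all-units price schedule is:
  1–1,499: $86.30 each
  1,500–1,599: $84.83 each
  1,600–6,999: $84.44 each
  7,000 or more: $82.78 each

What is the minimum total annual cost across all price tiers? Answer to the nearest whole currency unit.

Holding cost per unit per year at price C is H = 0.20·C.
For each price level, check whether its EOQ is feasible; otherwise the best quantity at that price is the breakpoint.
EOQ at $86.30 = 268.7 (feasible in tier 1): TC = 1,790×$86.30 + (1,790/268.7)×348 + (268.7/2)×0.20×$86.30 = $159,114.15.
EOQ at $84.83 = 271.0 < 1500, so use break Q=1500: TC = 1,790×$84.83 + (1,790/1500.0)×348 + (1500.0/2)×0.20×$84.83 = $164,985.48.
EOQ at $84.44 = 271.6 < 1600, so use break Q=1600: TC = 1,790×$84.44 + (1,790/1600.0)×348 + (1600.0/2)×0.20×$84.44 = $165,047.33.
EOQ at $82.78 = 274.3 < 7000, so use break Q=7000: TC = 1,790×$82.78 + (1,790/7000.0)×348 + (7000.0/2)×0.20×$82.78 = $206,211.19.
Lowest total cost among the candidates is at Q = 268.7.

TC* ≈ $159,114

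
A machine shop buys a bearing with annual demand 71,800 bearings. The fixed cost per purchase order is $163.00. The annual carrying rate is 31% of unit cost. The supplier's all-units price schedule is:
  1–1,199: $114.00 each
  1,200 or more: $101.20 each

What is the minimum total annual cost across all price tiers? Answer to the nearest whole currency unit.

TC* ≈ $7,294,736

Holding cost per unit per year at price C is H = 0.31·C.
Candidates are each tier's EOQ (if it falls in that tier) and each price-break quantity.
EOQ at $114.00 = 813.8 (feasible in tier 1): TC = 71,800×$114.00 + (71,800/813.8)×163 + (813.8/2)×0.31×$114.00 = $8,213,961.02.
EOQ at $101.20 = 863.8 < 1200, so use break Q=1200: TC = 71,800×$101.20 + (71,800/1200.0)×163 + (1200.0/2)×0.31×$101.20 = $7,294,736.03.
Lowest total cost among the candidates is at Q = 1200.0.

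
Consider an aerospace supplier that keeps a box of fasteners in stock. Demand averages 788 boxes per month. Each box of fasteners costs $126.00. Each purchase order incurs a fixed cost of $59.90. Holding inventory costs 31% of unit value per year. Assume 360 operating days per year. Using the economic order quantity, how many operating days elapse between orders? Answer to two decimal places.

Annual demand D = 788 × 12 = 9,456.
Holding cost H = 0.31 × $126.00 = $39.0600 per unit per year.
Q* = √(2DS/H) = √(2 × 9,456 × 59.9 / 39.06) ≈ 170.30.
Cycle time = Q*/D × 360 = 170.30 / 9,456 × 360 ≈ 6.484 days.

T ≈ 6.48 days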